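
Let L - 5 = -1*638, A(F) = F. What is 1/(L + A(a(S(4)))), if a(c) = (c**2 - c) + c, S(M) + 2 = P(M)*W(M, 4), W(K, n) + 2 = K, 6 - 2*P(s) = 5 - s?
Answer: -1/624 ≈ -0.0016026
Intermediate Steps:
P(s) = 1/2 + s/2 (P(s) = 3 - (5 - s)/2 = 3 + (-5/2 + s/2) = 1/2 + s/2)
W(K, n) = -2 + K
S(M) = -2 + (1/2 + M/2)*(-2 + M)
a(c) = c**2
L = -633 (L = 5 - 1*638 = 5 - 638 = -633)
1/(L + A(a(S(4)))) = 1/(-633 + (-3 + (1/2)*4**2 - 1/2*4)**2) = 1/(-633 + (-3 + (1/2)*16 - 2)**2) = 1/(-633 + (-3 + 8 - 2)**2) = 1/(-633 + 3**2) = 1/(-633 + 9) = 1/(-624) = -1/624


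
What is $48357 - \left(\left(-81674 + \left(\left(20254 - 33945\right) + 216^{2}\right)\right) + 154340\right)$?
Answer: $-57274$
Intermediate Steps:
$48357 - \left(\left(-81674 + \left(\left(20254 - 33945\right) + 216^{2}\right)\right) + 154340\right) = 48357 - \left(\left(-81674 + \left(-13691 + 46656\right)\right) + 154340\right) = 48357 - \left(\left(-81674 + 32965\right) + 154340\right) = 48357 - \left(-48709 + 154340\right) = 48357 - 105631 = -57274$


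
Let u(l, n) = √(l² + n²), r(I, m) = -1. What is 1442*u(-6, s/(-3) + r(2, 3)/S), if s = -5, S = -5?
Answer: 2884*√2221/15 ≈ 9061.0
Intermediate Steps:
1442*u(-6, s/(-3) + r(2, 3)/S) = 1442*√((-6)² + (-5/(-3) - 1/(-5))²) = 1442*√(36 + (-5*(-⅓) - 1*(-⅕))²) = 1442*√(36 + (5/3 + ⅕)²) = 1442*√(36 + (28/15)²) = 1442*√(36 + 784/225) = 1442*√(8884/225) = 1442*(2*√2221/15) = 2884*√2221/15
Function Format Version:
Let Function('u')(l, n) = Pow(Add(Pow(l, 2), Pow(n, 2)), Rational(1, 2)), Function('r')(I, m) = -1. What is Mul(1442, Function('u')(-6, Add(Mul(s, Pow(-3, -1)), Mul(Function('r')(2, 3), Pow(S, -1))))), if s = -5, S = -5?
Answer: Mul(Rational(2884, 15), Pow(2221, Rational(1, 2))) ≈ 9061.0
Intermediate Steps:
Mul(1442, Function('u')(-6, Add(Mul(s, Pow(-3, -1)), Mul(Function('r')(2, 3), Pow(S, -1))))) = Mul(1442, Pow(Add(Pow(-6, 2), Pow(Add(Mul(-5, Pow(-3, -1)), Mul(-1, Pow(-5, -1))), 2)), Rational(1, 2))) = Mul(1442, Pow(Add(36, Pow(Add(Mul(-5, Rational(-1, 3)), Mul(-1, Rational(-1, 5))), 2)), Rational(1, 2))) = Mul(1442, Pow(Add(36, Pow(Add(Rational(5, 3), Rational(1, 5)), 2)), Rational(1, 2))) = Mul(1442, Pow(Add(36, Pow(Rational(28, 15), 2)), Rational(1, 2))) = Mul(1442, Pow(Add(36, Rational(784, 225)), Rational(1, 2))) = Mul(1442, Pow(Rational(8884, 225), Rational(1, 2))) = Mul(1442, Mul(Rational(2, 15), Pow(2221, Rational(1, 2)))) = Mul(Rational(2884, 15), Pow(2221, Rational(1, 2)))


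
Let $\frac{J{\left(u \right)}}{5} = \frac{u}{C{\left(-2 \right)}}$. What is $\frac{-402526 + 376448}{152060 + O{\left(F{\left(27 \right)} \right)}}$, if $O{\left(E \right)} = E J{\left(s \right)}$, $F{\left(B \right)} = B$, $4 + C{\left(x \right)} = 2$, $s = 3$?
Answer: $- \frac{52156}{303715} \approx -0.17173$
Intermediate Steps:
$C{\left(x \right)} = -2$ ($C{\left(x \right)} = -4 + 2 = -2$)
$J{\left(u \right)} = - \frac{5 u}{2}$ ($J{\left(u \right)} = 5 \frac{u}{-2} = 5 u \left(- \frac{1}{2}\right) = 5 \left(- \frac{u}{2}\right) = - \frac{5 u}{2}$)
$O{\left(E \right)} = - \frac{15 E}{2}$ ($O{\left(E \right)} = E \left(\left(- \frac{5}{2}\right) 3\right) = E \left(- \frac{15}{2}\right) = - \frac{15 E}{2}$)
$\frac{-402526 + 376448}{152060 + O{\left(F{\left(27 \right)} \right)}} = \frac{-402526 + 376448}{152060 - \frac{405}{2}} = - \frac{26078}{152060 - \frac{405}{2}} = - \frac{26078}{\frac{303715}{2}} = \left(-26078\right) \frac{2}{303715} = - \frac{52156}{303715}$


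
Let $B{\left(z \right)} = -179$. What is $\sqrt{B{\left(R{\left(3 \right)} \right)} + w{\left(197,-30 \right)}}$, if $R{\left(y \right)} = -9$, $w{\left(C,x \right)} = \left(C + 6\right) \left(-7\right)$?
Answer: $40 i \approx 40.0 i$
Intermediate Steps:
$w{\left(C,x \right)} = -42 - 7 C$ ($w{\left(C,x \right)} = \left(6 + C\right) \left(-7\right) = -42 - 7 C$)
$\sqrt{B{\left(R{\left(3 \right)} \right)} + w{\left(197,-30 \right)}} = \sqrt{-179 - 1421} = \sqrt{-1600} = 40 i$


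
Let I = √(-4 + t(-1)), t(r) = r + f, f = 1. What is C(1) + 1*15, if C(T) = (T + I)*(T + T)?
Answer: 17 + 4*I ≈ 17.0 + 4.0*I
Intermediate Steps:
t(r) = 1 + r (t(r) = r + 1 = 1 + r)
I = 2*I (I = √(-4 + (1 - 1)) = √(-4 + 0) = √(-4) = 2*I ≈ 2.0*I)
C(T) = 2*T*(T + 2*I) (C(T) = (T + 2*I)*(T + T) = (T + 2*I)*(2*T) = 2*T*(T + 2*I))
C(1) + 1*15 = 2*1*(1 + 2*I) + 1*15 = (2 + 4*I) + 15 = 17 + 4*I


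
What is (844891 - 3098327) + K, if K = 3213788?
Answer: 960352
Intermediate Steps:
(844891 - 3098327) + K = (844891 - 3098327) + 3213788 = -2253436 + 3213788 = 960352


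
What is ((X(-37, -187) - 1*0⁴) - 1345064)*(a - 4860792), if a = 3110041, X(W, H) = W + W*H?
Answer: 2342823474682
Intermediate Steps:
X(W, H) = W + H*W
((X(-37, -187) - 1*0⁴) - 1345064)*(a - 4860792) = ((-37*(1 - 187) - 1*0⁴) - 1345064)*(3110041 - 4860792) = ((-37*(-186) - 1*0) - 1345064)*(-1750751) = ((6882 + 0) - 1345064)*(-1750751) = (6882 - 1345064)*(-1750751) = -1338182*(-1750751) = 2342823474682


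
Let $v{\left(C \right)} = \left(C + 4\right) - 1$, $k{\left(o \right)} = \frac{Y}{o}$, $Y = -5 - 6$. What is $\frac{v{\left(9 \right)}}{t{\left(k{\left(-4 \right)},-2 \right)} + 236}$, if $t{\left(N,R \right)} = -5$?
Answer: $\frac{4}{77} \approx 0.051948$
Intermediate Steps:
$Y = -11$ ($Y = -5 - 6 = -11$)
$k{\left(o \right)} = - \frac{11}{o}$
$v{\left(C \right)} = 3 + C$ ($v{\left(C \right)} = \left(4 + C\right) - 1 = 3 + C$)
$\frac{v{\left(9 \right)}}{t{\left(k{\left(-4 \right)},-2 \right)} + 236} = \frac{3 + 9}{-5 + 236} = \frac{12}{231} = 12 \cdot \frac{1}{231} = \frac{4}{77}$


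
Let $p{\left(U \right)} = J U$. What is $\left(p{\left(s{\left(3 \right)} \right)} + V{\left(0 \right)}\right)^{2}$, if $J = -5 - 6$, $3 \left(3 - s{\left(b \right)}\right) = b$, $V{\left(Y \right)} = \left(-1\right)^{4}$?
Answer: $441$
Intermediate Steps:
$V{\left(Y \right)} = 1$
$s{\left(b \right)} = 3 - \frac{b}{3}$
$J = -11$ ($J = -5 - 6 = -11$)
$p{\left(U \right)} = - 11 U$
$\left(p{\left(s{\left(3 \right)} \right)} + V{\left(0 \right)}\right)^{2} = \left(- 11 \left(3 - 1\right) + 1\right)^{2} = \left(\left(-11\right) 2 + 1\right)^{2} = \left(-22 + 1\right)^{2} = \left(-21\right)^{2} = 441$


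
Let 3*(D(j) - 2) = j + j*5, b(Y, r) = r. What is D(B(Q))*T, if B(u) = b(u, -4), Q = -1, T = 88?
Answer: -528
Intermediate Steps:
B(u) = -4
D(j) = 2 + 2*j (D(j) = 2 + (j + j*5)/3 = 2 + (j + 5*j)/3 = 2 + (6*j)/3 = 2 + 2*j)
D(B(Q))*T = (2 + 2*(-4))*88 = (2 - 8)*88 = -6*88 = -528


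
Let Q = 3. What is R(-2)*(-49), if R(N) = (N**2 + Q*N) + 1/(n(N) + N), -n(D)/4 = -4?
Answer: 189/2 ≈ 94.500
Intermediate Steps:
n(D) = 16 (n(D) = -4*(-4) = 16)
R(N) = N**2 + 1/(16 + N) + 3*N (R(N) = (N**2 + 3*N) + 1/(16 + N) = N**2 + 1/(16 + N) + 3*N)
R(-2)*(-49) = ((1 + (-2)**3 + 19*(-2)**2 + 48*(-2))/(16 - 2))*(-49) = ((1 - 8 + 19*4 - 96)/14)*(-49) = ((1 - 8 + 76 - 96)/14)*(-49) = ((1/14)*(-27))*(-49) = -27/14*(-49) = 189/2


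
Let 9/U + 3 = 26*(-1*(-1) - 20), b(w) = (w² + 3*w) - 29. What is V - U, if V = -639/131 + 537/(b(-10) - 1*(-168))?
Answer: -31165977/13607363 ≈ -2.2904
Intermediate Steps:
b(w) = -29 + w² + 3*w
U = -9/497 (U = 9/(-3 + 26*(-1*(-1) - 20)) = 9/(-3 + 26*(1 - 20)) = 9/(-3 + 26*(-19)) = 9/(-3 - 494) = 9/(-497) = 9*(-1/497) = -9/497 ≈ -0.018109)
V = -63204/27379 (V = -639/131 + 537/((-29 + (-10)² + 3*(-10)) - 1*(-168)) = -639*1/131 + 537/((-29 + 100 - 30) + 168) = -639/131 + 537/(41 + 168) = -639/131 + 537/209 = -63204/27379 ≈ -2.3085)
V - U = -63204/27379 - 1*(-9/497) = -63204/27379 + 9/497 = -31165977/13607363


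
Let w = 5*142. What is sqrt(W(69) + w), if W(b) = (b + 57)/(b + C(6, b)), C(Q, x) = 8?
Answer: 2*sqrt(21527)/11 ≈ 26.677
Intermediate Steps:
w = 710
W(b) = (57 + b)/(8 + b) (W(b) = (b + 57)/(b + 8) = (57 + b)/(8 + b))
sqrt(W(69) + w) = sqrt((57 + 69)/(8 + 69) + 710) = sqrt(126/77 + 710) = sqrt((1/77)*126 + 710) = sqrt(18/11 + 710) = sqrt(7828/11) = 2*sqrt(21527)/11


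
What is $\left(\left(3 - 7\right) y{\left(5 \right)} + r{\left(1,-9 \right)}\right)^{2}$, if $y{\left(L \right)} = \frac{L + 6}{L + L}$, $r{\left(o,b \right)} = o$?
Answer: $\frac{289}{25} \approx 11.56$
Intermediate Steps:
$y{\left(L \right)} = \frac{6 + L}{2 L}$
$\left(\left(3 - 7\right) y{\left(5 \right)} + r{\left(1,-9 \right)}\right)^{2} = \left(\left(3 - 7\right) \frac{6 + 5}{2 \cdot 5} + 1\right)^{2} = \left(- 4 \cdot \frac{1}{2} \cdot \frac{1}{5} \cdot 11 + 1\right)^{2} = \left(\left(-4\right) \frac{11}{10} + 1\right)^{2} = \left(- \frac{22}{5} + 1\right)^{2} = \left(- \frac{17}{5}\right)^{2} = \frac{289}{25}$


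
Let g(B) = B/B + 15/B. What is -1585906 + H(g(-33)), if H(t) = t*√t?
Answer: -1585906 + 6*√66/121 ≈ -1.5859e+6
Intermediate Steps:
g(B) = 1 + 15/B
H(t) = t^(3/2)
-1585906 + H(g(-33)) = -1585906 + ((15 - 33)/(-33))^(3/2) = -1585906 + (-1/33*(-18))^(3/2) = -1585906 + (6/11)^(3/2) = -1585906 + 6*√66/121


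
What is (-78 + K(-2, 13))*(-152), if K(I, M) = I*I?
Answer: 11248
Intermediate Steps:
K(I, M) = I²
(-78 + K(-2, 13))*(-152) = (-78 + (-2)²)*(-152) = (-78 + 4)*(-152) = -74*(-152) = 11248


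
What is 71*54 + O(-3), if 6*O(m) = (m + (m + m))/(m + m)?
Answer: 15337/4 ≈ 3834.3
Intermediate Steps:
O(m) = ¼ (O(m) = ((m + (m + m))/(m + m))/6 = ((m + 2*m)/((2*m)))/6 = ((3*m)*(1/(2*m)))/6 = (⅙)*(3/2) = ¼)
71*54 + O(-3) = 71*54 + ¼ = 3834 + ¼ = 15337/4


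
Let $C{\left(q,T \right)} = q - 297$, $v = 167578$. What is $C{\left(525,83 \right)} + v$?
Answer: $167806$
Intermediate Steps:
$C{\left(q,T \right)} = -297 + q$
$C{\left(525,83 \right)} + v = \left(-297 + 525\right) + 167578 = 228 + 167578 = 167806$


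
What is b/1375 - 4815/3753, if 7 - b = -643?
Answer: -18583/22935 ≈ -0.81025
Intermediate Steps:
b = 650 (b = 7 - 1*(-643) = 7 + 643 = 650)
b/1375 - 4815/3753 = 650/1375 - 4815/3753 = 650*(1/1375) - 4815*1/3753 = 26/55 - 535/417 = -18583/22935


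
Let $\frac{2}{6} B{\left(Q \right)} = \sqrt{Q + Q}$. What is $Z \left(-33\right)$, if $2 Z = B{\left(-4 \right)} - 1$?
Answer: $\frac{33}{2} - 99 i \sqrt{2} \approx 16.5 - 140.01 i$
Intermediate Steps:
$B{\left(Q \right)} = 3 \sqrt{2} \sqrt{Q}$ ($B{\left(Q \right)} = 3 \sqrt{Q + Q} = 3 \sqrt{2 Q} = 3 \sqrt{2} \sqrt{Q}$)
$Z = - \frac{1}{2} + 3 i \sqrt{2}$ ($Z = \frac{3 \sqrt{2} \sqrt{-4} - 1}{2} = \frac{3 \sqrt{2} \cdot 2 i - 1}{2} = \frac{6 i \sqrt{2} - 1}{2} = \frac{-1 + 6 i \sqrt{2}}{2} = - \frac{1}{2} + 3 i \sqrt{2} \approx -0.5 + 4.2426 i$)
$Z \left(-33\right) = \left(- \frac{1}{2} + 3 i \sqrt{2}\right) \left(-33\right) = \frac{33}{2} - 99 i \sqrt{2}$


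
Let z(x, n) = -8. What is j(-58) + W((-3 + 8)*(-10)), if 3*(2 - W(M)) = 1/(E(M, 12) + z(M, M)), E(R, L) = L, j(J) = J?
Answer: -673/12 ≈ -56.083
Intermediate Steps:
W(M) = 23/12 (W(M) = 2 - 1/(3*(12 - 8)) = 2 - ⅓/4 = 2 - ⅓*¼ = 2 - 1/12 = 23/12)
j(-58) + W((-3 + 8)*(-10)) = -58 + 23/12 = -673/12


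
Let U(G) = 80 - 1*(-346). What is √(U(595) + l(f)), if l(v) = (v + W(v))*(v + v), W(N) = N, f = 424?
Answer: √719530 ≈ 848.25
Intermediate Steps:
U(G) = 426 (U(G) = 80 + 346 = 426)
l(v) = 4*v² (l(v) = (v + v)*(v + v) = (2*v)*(2*v) = 4*v²)
√(U(595) + l(f)) = √(426 + 4*424²) = √(426 + 4*179776) = √(426 + 719104) = √719530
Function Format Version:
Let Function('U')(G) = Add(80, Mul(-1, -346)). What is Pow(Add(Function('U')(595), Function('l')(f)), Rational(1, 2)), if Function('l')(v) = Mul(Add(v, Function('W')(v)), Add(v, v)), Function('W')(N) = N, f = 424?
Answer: Pow(719530, Rational(1, 2)) ≈ 848.25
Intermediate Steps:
Function('U')(G) = 426 (Function('U')(G) = Add(80, 346) = 426)
Function('l')(v) = Mul(4, Pow(v, 2)) (Function('l')(v) = Mul(Add(v, v), Add(v, v)) = Mul(Mul(2, v), Mul(2, v)) = Mul(4, Pow(v, 2)))
Pow(Add(Function('U')(595), Function('l')(f)), Rational(1, 2)) = Pow(Add(426, Mul(4, Pow(424, 2))), Rational(1, 2)) = Pow(Add(426, Mul(4, 179776)), Rational(1, 2)) = Pow(Add(426, 719104), Rational(1, 2)) = Pow(719530, Rational(1, 2))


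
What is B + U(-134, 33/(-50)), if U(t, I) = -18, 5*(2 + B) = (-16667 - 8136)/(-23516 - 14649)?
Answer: -223041/11225 ≈ -19.870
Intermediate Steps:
B = -20991/11225 (B = -2 + ((-16667 - 8136)/(-23516 - 14649))/5 = -2 + (-24803/(-38165))/5 = -2 + (-24803*(-1/38165))/5 = -2 + (⅕)*(1459/2245) = -2 + 1459/11225 = -20991/11225 ≈ -1.8700)
B + U(-134, 33/(-50)) = -20991/11225 - 18 = -223041/11225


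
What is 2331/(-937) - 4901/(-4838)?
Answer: -6685141/4533206 ≈ -1.4747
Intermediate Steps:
2331/(-937) - 4901/(-4838) = 2331*(-1/937) - 4901*(-1/4838) = -2331/937 + 4901/4838 = -6685141/4533206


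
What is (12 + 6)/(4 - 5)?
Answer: -18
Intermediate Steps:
(12 + 6)/(4 - 5) = 18/(-1) = -1*18 = -18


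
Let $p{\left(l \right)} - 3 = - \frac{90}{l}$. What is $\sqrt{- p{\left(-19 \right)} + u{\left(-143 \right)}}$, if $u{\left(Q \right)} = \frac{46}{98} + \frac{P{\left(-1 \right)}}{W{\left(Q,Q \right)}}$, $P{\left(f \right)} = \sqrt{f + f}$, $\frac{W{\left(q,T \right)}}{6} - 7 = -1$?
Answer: $\frac{\sqrt{-4627944 + 17689 i \sqrt{2}}}{798} \approx 0.007286 + 2.6958 i$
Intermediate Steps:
$W{\left(q,T \right)} = 36$ ($W{\left(q,T \right)} = 42 + 6 \left(-1\right) = 42 - 6 = 36$)
$p{\left(l \right)} = 3 - \frac{90}{l}$
$P{\left(f \right)} = \sqrt{2} \sqrt{f}$ ($P{\left(f \right)} = \sqrt{2 f} = \sqrt{2} \sqrt{f}$)
$u{\left(Q \right)} = \frac{23}{49} + \frac{i \sqrt{2}}{36}$ ($u{\left(Q \right)} = \frac{46}{98} + \frac{\sqrt{2} \sqrt{-1}}{36} = 46 \cdot \frac{1}{98} + \sqrt{2} i \frac{1}{36} = \frac{23}{49} + i \sqrt{2} \cdot \frac{1}{36} = \frac{23}{49} + \frac{i \sqrt{2}}{36}$)
$\sqrt{- p{\left(-19 \right)} + u{\left(-143 \right)}} = \sqrt{- (3 - \frac{90}{-19}) + \left(\frac{23}{49} + \frac{i \sqrt{2}}{36}\right)} = \sqrt{- (3 - - \frac{90}{19}) + \left(\frac{23}{49} + \frac{i \sqrt{2}}{36}\right)} = \sqrt{- (3 + \frac{90}{19}) + \left(\frac{23}{49} + \frac{i \sqrt{2}}{36}\right)} = \sqrt{\left(-1\right) \frac{147}{19} + \left(\frac{23}{49} + \frac{i \sqrt{2}}{36}\right)} = \sqrt{- \frac{147}{19} + \left(\frac{23}{49} + \frac{i \sqrt{2}}{36}\right)} = \sqrt{- \frac{6766}{931} + \frac{i \sqrt{2}}{36}}$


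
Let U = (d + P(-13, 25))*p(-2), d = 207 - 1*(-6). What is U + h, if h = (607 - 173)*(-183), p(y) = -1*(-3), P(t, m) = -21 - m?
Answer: -78921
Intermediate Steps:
d = 213 (d = 207 + 6 = 213)
p(y) = 3
h = -79422 (h = 434*(-183) = -79422)
U = 501 (U = (213 + (-21 - 1*25))*3 = (213 + (-21 - 25))*3 = (213 - 46)*3 = 167*3 = 501)
U + h = 501 - 79422 = -78921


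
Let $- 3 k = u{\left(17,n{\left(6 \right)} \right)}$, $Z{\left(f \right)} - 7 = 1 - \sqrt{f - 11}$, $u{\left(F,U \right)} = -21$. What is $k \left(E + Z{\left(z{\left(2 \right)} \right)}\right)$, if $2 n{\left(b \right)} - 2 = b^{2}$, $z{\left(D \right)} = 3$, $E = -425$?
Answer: $-2919 - 14 i \sqrt{2} \approx -2919.0 - 19.799 i$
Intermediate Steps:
$n{\left(b \right)} = 1 + \frac{b^{2}}{2}$
$Z{\left(f \right)} = 8 - \sqrt{-11 + f}$ ($Z{\left(f \right)} = 7 - \left(-1 + \sqrt{f - 11}\right) = 7 - \left(-1 + \sqrt{-11 + f}\right) = 8 - \sqrt{-11 + f}$)
$k = 7$ ($k = \left(- \frac{1}{3}\right) \left(-21\right) = 7$)
$k \left(E + Z{\left(z{\left(2 \right)} \right)}\right) = 7 \left(-425 + \left(8 - \sqrt{-11 + 3}\right)\right) = 7 \left(-425 + \left(8 - \sqrt{-8}\right)\right) = 7 \left(-425 + \left(8 - 2 i \sqrt{2}\right)\right) = 7 \left(-417 - 2 i \sqrt{2}\right) = -2919 - 14 i \sqrt{2}$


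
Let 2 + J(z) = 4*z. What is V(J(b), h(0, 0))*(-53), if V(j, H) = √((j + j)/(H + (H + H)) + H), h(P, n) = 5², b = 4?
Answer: -53*√5709/15 ≈ -266.97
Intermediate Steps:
h(P, n) = 25
J(z) = -2 + 4*z
V(j, H) = √(H + 2*j/(3*H)) (V(j, H) = √((2*j)/(H + 2*H) + H) = √((2*j)/((3*H)) + H) = √((2*j)*(1/(3*H)) + H) = √(2*j/(3*H) + H) = √(H + 2*j/(3*H)))
V(J(b), h(0, 0))*(-53) = (√(9*25 + 6*(-2 + 4*4)/25)/3)*(-53) = (√(225 + 6*(-2 + 16)*(1/25))/3)*(-53) = (√(225 + 6*14*(1/25))/3)*(-53) = (√(225 + 84/25)/3)*(-53) = (√(5709/25)/3)*(-53) = ((√5709/5)/3)*(-53) = (√5709/15)*(-53) = -53*√5709/15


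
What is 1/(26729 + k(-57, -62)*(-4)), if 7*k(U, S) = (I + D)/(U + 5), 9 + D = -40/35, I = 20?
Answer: 637/17026442 ≈ 3.7412e-5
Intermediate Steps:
D = -71/7 (D = -9 - 40/35 = -9 - 40*1/35 = -9 - 8/7 = -71/7 ≈ -10.143)
k(U, S) = 69/(49*(5 + U)) (k(U, S) = ((20 - 71/7)/(U + 5))/7 = (69/(7*(5 + U)))/7 = 69/(49*(5 + U)))
1/(26729 + k(-57, -62)*(-4)) = 1/(26729 + (69/(49*(5 - 57)))*(-4)) = 1/(26729 + ((69/49)/(-52))*(-4)) = 1/(26729 + ((69/49)*(-1/52))*(-4)) = 1/(26729 - 69/2548*(-4)) = 1/(26729 + 69/637) = 1/(17026442/637) = 637/17026442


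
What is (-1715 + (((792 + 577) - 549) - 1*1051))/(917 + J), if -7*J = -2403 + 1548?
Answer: -6811/3637 ≈ -1.8727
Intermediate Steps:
J = 855/7 (J = -(-2403 + 1548)/7 = -1/7*(-855) = 855/7 ≈ 122.14)
(-1715 + (((792 + 577) - 549) - 1*1051))/(917 + J) = (-1715 + (((792 + 577) - 549) - 1*1051))/(917 + 855/7) = (-1715 + ((1369 - 549) - 1051))/(7274/7) = (-1715 + (820 - 1051))*(7/7274) = (-1715 - 231)*(7/7274) = -1946*7/7274 = -6811/3637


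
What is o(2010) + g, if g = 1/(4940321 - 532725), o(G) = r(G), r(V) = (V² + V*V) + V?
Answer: 35623116467161/4407596 ≈ 8.0822e+6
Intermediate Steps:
r(V) = V + 2*V² (r(V) = (V² + V²) + V = 2*V² + V = V + 2*V²)
o(G) = G*(1 + 2*G)
g = 1/4407596 ≈ 2.2688e-7
o(2010) + g = 2010*(1 + 2*2010) + 1/4407596 = 2010*(1 + 4020) + 1/4407596 = 2010*4021 + 1/4407596 = 8082210 + 1/4407596 = 35623116467161/4407596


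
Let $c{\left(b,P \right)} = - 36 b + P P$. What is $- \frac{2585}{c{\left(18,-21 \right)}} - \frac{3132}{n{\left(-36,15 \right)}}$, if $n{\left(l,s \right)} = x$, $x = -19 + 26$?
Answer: $- \frac{630229}{1449} \approx -434.94$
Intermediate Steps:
$x = 7$
$n{\left(l,s \right)} = 7$
$c{\left(b,P \right)} = P^{2} - 36 b$ ($c{\left(b,P \right)} = - 36 b + P^{2} = P^{2} - 36 b$)
$- \frac{2585}{c{\left(18,-21 \right)}} - \frac{3132}{n{\left(-36,15 \right)}} = - \frac{2585}{\left(-21\right)^{2} - 648} - \frac{3132}{7} = - \frac{2585}{441 - 648} - \frac{3132}{7} = - \frac{2585}{-207} - \frac{3132}{7} = \left(-2585\right) \left(- \frac{1}{207}\right) - \frac{3132}{7} = \frac{2585}{207} - \frac{3132}{7} = - \frac{630229}{1449}$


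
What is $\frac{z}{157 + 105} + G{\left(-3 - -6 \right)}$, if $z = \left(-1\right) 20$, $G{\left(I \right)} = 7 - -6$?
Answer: $\frac{1693}{131} \approx 12.924$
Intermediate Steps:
$G{\left(I \right)} = 13$ ($G{\left(I \right)} = 7 + 6 = 13$)
$z = -20$
$\frac{z}{157 + 105} + G{\left(-3 - -6 \right)} = \frac{1}{157 + 105} \left(-20\right) + 13 = \frac{1}{262} \left(-20\right) + 13 = - \frac{10}{131} + 13 = \frac{1693}{131}$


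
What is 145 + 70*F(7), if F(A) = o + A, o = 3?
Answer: 845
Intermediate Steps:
F(A) = 3 + A
145 + 70*F(7) = 145 + 70*(3 + 7) = 145 + 70*10 = 145 + 700 = 845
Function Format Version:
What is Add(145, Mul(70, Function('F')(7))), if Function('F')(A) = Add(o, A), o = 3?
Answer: 845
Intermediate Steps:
Function('F')(A) = Add(3, A)
Add(145, Mul(70, Function('F')(7))) = Add(145, Mul(70, Add(3, 7))) = Add(145, Mul(70, 10)) = Add(145, 700) = 845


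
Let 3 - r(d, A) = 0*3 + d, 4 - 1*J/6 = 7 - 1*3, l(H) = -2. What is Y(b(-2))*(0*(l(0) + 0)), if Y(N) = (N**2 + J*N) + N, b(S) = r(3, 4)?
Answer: 0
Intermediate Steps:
J = 0 (J = 24 - 6*(7 - 1*3) = 24 - 6*(7 - 3) = 24 - 6*4 = 24 - 24 = 0)
r(d, A) = 3 - d (r(d, A) = 3 - (0*3 + d) = 3 - (0 + d) = 3 - d)
b(S) = 0 (b(S) = 3 - 1*3 = 3 - 3 = 0)
Y(N) = N + N**2 (Y(N) = (N**2 + 0*N) + N = (N**2 + 0) + N = N**2 + N = N + N**2)
Y(b(-2))*(0*(l(0) + 0)) = (0*(1 + 0))*(0*(-2 + 0)) = (0*1)*(0*(-2)) = 0*0 = 0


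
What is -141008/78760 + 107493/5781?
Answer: 318790893/18971315 ≈ 16.804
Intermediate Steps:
-141008/78760 + 107493/5781 = -141008*1/78760 + 107493*(1/5781) = -17626/9845 + 35831/1927 = 318790893/18971315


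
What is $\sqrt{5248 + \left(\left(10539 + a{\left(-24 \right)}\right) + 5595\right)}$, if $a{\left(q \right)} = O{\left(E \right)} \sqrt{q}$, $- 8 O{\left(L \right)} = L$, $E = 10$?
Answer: $\frac{\sqrt{85528 - 10 i \sqrt{6}}}{2} \approx 146.23 - 0.020939 i$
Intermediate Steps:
$O{\left(L \right)} = - \frac{L}{8}$
$a{\left(q \right)} = - \frac{5 \sqrt{q}}{4}$ ($a{\left(q \right)} = \left(- \frac{1}{8}\right) 10 \sqrt{q} = - \frac{5 \sqrt{q}}{4}$)
$\sqrt{5248 + \left(\left(10539 + a{\left(-24 \right)}\right) + 5595\right)} = \sqrt{5248 + \left(\left(10539 - \frac{5 \sqrt{-24}}{4}\right) + 5595\right)} = \sqrt{5248 + \left(\left(10539 - \frac{5 \cdot 2 i \sqrt{6}}{4}\right) + 5595\right)} = \sqrt{5248 + \left(\left(10539 - \frac{5 i \sqrt{6}}{2}\right) + 5595\right)} = \sqrt{5248 + \left(16134 - \frac{5 i \sqrt{6}}{2}\right)} = \sqrt{21382 - \frac{5 i \sqrt{6}}{2}}$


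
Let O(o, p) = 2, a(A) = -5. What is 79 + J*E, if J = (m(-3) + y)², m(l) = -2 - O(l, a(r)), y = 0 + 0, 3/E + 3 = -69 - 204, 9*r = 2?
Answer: 1813/23 ≈ 78.826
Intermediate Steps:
r = 2/9 (r = (⅑)*2 = 2/9 ≈ 0.22222)
E = -1/92 (E = 3/(-3 + (-69 - 204)) = 3/(-3 - 273) = 3/(-276) = 3*(-1/276) = -1/92 ≈ -0.010870)
y = 0
m(l) = -4 (m(l) = -2 - 1*2 = -2 - 2 = -4)
J = 16 (J = (-4 + 0)² = (-4)² = 16)
79 + J*E = 79 + 16*(-1/92) = 79 - 4/23 = 1813/23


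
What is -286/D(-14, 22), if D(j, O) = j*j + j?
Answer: -11/7 ≈ -1.5714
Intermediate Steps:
D(j, O) = j + j² (D(j, O) = j² + j = j + j²)
-286/D(-14, 22) = -286*(-1/(14*(1 - 14))) = -286/((-14*(-13))) = -286/182 = -286*1/182 = -11/7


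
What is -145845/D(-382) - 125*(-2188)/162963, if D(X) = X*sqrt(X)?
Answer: 273500/162963 - 145845*I*sqrt(382)/145924 ≈ 1.6783 - 19.534*I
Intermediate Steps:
D(X) = X**(3/2)
-145845/D(-382) - 125*(-2188)/162963 = -145845*I*sqrt(382)/145924 - 125*(-2188)/162963 = -145845*I*sqrt(382)/145924 + 273500*(1/162963) = -145845*I*sqrt(382)/145924 + 273500/162963 = 273500/162963 - 145845*I*sqrt(382)/145924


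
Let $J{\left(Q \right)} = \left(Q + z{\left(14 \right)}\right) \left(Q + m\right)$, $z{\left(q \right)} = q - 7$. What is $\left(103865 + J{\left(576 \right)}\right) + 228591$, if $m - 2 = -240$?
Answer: $529510$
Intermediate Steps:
$z{\left(q \right)} = -7 + q$ ($z{\left(q \right)} = q - 7 = -7 + q$)
$m = -238$ ($m = 2 - 240 = -238$)
$J{\left(Q \right)} = \left(-238 + Q\right) \left(7 + Q\right)$ ($J{\left(Q \right)} = \left(Q + \left(-7 + 14\right)\right) \left(Q - 238\right) = \left(Q + 7\right) \left(-238 + Q\right) = \left(7 + Q\right) \left(-238 + Q\right) = \left(-238 + Q\right) \left(7 + Q\right)$)
$\left(103865 + J{\left(576 \right)}\right) + 228591 = \left(103865 - \left(134722 - 331776\right)\right) + 228591 = \left(103865 - -197054\right) + 228591 = \left(103865 + 197054\right) + 228591 = 300919 + 228591 = 529510$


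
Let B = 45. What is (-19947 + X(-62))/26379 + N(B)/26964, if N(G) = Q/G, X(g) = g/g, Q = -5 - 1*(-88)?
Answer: -896292149/1185472260 ≈ -0.75606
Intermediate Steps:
Q = 83 (Q = -5 + 88 = 83)
X(g) = 1
N(G) = 83/G
(-19947 + X(-62))/26379 + N(B)/26964 = (-19947 + 1)/26379 + (83/45)/26964 = -19946*1/26379 + (83*(1/45))*(1/26964) = -19946/26379 + (83/45)*(1/26964) = -19946/26379 + 83/1213380 = -896292149/1185472260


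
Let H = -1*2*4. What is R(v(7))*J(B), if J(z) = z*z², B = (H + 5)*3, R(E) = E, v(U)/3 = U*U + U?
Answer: -122472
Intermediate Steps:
v(U) = 3*U + 3*U² (v(U) = 3*(U*U + U) = 3*(U² + U) = 3*(U + U²) = 3*U + 3*U²)
H = -8 (H = -2*4 = -8)
B = -9 (B = (-8 + 5)*3 = -3*3 = -9)
J(z) = z³
R(v(7))*J(B) = (3*7*(1 + 7))*(-9)³ = (3*7*8)*(-729) = 168*(-729) = -122472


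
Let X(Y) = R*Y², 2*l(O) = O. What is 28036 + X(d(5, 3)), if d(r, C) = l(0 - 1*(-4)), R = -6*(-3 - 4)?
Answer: 28204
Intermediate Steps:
R = 42 (R = -6*(-7) = 42)
l(O) = O/2
d(r, C) = 2 (d(r, C) = (0 - 1*(-4))/2 = (0 + 4)/2 = (½)*4 = 2)
X(Y) = 42*Y²
28036 + X(d(5, 3)) = 28036 + 42*2² = 28036 + 42*4 = 28036 + 168 = 28204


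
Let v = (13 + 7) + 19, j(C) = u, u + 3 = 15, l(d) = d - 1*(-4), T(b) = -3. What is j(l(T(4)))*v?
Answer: 468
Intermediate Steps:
l(d) = 4 + d (l(d) = d + 4 = 4 + d)
u = 12 (u = -3 + 15 = 12)
j(C) = 12
v = 39 (v = 20 + 19 = 39)
j(l(T(4)))*v = 12*39 = 468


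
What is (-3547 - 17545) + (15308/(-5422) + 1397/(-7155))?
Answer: -409184399497/19397205 ≈ -21095.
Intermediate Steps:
(-3547 - 17545) + (15308/(-5422) + 1397/(-7155)) = -21092 + (15308*(-1/5422) + 1397*(-1/7155)) = -21092 + (-7654/2711 - 1397/7155) = -21092 - 58551637/19397205 = -409184399497/19397205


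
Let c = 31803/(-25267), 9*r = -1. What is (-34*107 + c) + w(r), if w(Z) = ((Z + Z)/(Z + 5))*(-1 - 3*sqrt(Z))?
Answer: -183904001/50534 + I/22 ≈ -3639.2 + 0.045455*I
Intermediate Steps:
r = -1/9 (r = (1/9)*(-1) = -1/9 ≈ -0.11111)
c = -31803/25267 (c = 31803*(-1/25267) = -31803/25267 ≈ -1.2587)
w(Z) = 2*Z*(-1 - 3*sqrt(Z))/(5 + Z) (w(Z) = ((2*Z)/(5 + Z))*(-1 - 3*sqrt(Z)) = (2*Z/(5 + Z))*(-1 - 3*sqrt(Z)) = 2*Z*(-1 - 3*sqrt(Z))/(5 + Z))
(-34*107 + c) + w(r) = (-34*107 - 31803/25267) + 2*(-1*(-1/9) - (-1)*I/9)/(5 - 1/9) = (-3638 - 31803/25267) + 2*(1/9 - (-1)*I/9)/(44/9) = -91953149/25267 + 2*(9/44)*(1/9 + I/9) = -91953149/25267 + (1/22 + I/22) = -183904001/50534 + I/22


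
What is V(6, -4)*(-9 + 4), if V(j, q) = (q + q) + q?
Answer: 60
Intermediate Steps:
V(j, q) = 3*q (V(j, q) = 2*q + q = 3*q)
V(6, -4)*(-9 + 4) = (3*(-4))*(-9 + 4) = -12*(-5) = 60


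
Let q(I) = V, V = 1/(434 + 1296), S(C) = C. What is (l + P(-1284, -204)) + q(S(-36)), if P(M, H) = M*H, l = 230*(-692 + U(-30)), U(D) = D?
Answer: 165865481/1730 ≈ 95876.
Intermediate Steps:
V = 1/1730 ≈ 0.00057803
l = -166060 (l = 230*(-692 - 30) = 230*(-722) = -166060)
P(M, H) = H*M
q(I) = 1/1730
(l + P(-1284, -204)) + q(S(-36)) = (-166060 - 204*(-1284)) + 1/1730 = (-166060 + 261936) + 1/1730 = 95876 + 1/1730 = 165865481/1730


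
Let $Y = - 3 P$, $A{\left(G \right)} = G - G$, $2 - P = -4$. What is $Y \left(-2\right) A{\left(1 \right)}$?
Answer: $0$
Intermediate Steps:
$P = 6$ ($P = 2 - -4 = 2 + 4 = 6$)
$A{\left(G \right)} = 0$
$Y = -18$ ($Y = \left(-3\right) 6 = -18$)
$Y \left(-2\right) A{\left(1 \right)} = \left(-18\right) \left(-2\right) 0 = 36 \cdot 0 = 0$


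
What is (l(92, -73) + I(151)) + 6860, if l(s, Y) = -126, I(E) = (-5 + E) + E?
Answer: 7031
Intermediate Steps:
I(E) = -5 + 2*E
(l(92, -73) + I(151)) + 6860 = (-126 + (-5 + 2*151)) + 6860 = (-126 + (-5 + 302)) + 6860 = (-126 + 297) + 6860 = 171 + 6860 = 7031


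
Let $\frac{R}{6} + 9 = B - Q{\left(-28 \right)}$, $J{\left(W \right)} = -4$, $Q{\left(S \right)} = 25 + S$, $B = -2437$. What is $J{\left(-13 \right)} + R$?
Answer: $-14662$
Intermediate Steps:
$R = -14658$ ($R = -54 + 6 \left(-2437 - \left(25 - 28\right)\right) = -54 + 6 \left(-2437 - -3\right) = -54 + 6 \left(-2437 + 3\right) = -54 + 6 \left(-2434\right) = -54 - 14604 = -14658$)
$J{\left(-13 \right)} + R = -4 - 14658 = -14662$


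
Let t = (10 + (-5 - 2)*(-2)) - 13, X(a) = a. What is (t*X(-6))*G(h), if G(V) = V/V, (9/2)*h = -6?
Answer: -66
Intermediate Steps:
h = -4/3 (h = (2/9)*(-6) = -4/3 ≈ -1.3333)
G(V) = 1
t = 11 (t = (10 - 7*(-2)) - 13 = (10 + 14) - 13 = 24 - 13 = 11)
(t*X(-6))*G(h) = (11*(-6))*1 = -66*1 = -66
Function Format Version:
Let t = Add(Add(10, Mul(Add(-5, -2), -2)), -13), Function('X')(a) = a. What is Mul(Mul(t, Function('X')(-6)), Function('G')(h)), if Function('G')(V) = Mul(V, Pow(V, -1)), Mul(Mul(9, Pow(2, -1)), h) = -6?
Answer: -66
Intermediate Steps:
h = Rational(-4, 3) (h = Mul(Rational(2, 9), -6) = Rational(-4, 3) ≈ -1.3333)
Function('G')(V) = 1
t = 11 (t = Add(Add(10, Mul(-7, -2)), -13) = Add(Add(10, 14), -13) = Add(24, -13) = 11)
Mul(Mul(t, Function('X')(-6)), Function('G')(h)) = Mul(Mul(11, -6), 1) = Mul(-66, 1) = -66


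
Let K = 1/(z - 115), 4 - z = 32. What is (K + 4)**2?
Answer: 326041/20449 ≈ 15.944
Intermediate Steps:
z = -28 (z = 4 - 1*32 = 4 - 32 = -28)
K = -1/143 (K = 1/(-28 - 115) = 1/(-143) = -1/143 ≈ -0.0069930)
(K + 4)**2 = (-1/143 + 4)**2 = (571/143)**2 = 326041/20449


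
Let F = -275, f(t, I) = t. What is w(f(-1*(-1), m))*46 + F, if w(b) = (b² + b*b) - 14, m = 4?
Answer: -827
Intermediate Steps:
w(b) = -14 + 2*b² (w(b) = (b² + b²) - 14 = 2*b² - 14 = -14 + 2*b²)
w(f(-1*(-1), m))*46 + F = (-14 + 2*(-1*(-1))²)*46 - 275 = (-14 + 2*1²)*46 - 275 = (-14 + 2*1)*46 - 275 = (-14 + 2)*46 - 275 = -12*46 - 275 = -552 - 275 = -827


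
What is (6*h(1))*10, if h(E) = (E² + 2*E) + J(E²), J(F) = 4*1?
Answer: 420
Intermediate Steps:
J(F) = 4
h(E) = 4 + E² + 2*E (h(E) = (E² + 2*E) + 4 = 4 + E² + 2*E)
(6*h(1))*10 = (6*(4 + 1² + 2*1))*10 = (6*(4 + 1 + 2))*10 = (6*7)*10 = 42*10 = 420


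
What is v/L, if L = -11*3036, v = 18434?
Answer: -9217/16698 ≈ -0.55198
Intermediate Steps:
L = -33396
v/L = 18434/(-33396) = 18434*(-1/33396) = -9217/16698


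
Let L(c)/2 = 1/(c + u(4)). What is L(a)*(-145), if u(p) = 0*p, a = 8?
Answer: -145/4 ≈ -36.250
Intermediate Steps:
u(p) = 0
L(c) = 2/c (L(c) = 2/(c + 0) = 2/c)
L(a)*(-145) = (2/8)*(-145) = (2*(⅛))*(-145) = (¼)*(-145) = -145/4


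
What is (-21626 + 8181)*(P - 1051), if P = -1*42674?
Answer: 587882625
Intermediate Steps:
P = -42674
(-21626 + 8181)*(P - 1051) = (-21626 + 8181)*(-42674 - 1051) = -13445*(-43725) = 587882625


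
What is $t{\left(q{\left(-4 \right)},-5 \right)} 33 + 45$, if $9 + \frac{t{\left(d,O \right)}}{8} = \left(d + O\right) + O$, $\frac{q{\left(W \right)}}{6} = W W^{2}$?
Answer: $-106347$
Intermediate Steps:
$q{\left(W \right)} = 6 W^{3}$ ($q{\left(W \right)} = 6 W W^{2} = 6 W^{3}$)
$t{\left(d,O \right)} = -72 + 8 d + 16 O$ ($t{\left(d,O \right)} = -72 + 8 \left(\left(d + O\right) + O\right) = -72 + 8 \left(\left(O + d\right) + O\right) = -72 + 8 \left(d + 2 O\right) = -72 + \left(8 d + 16 O\right) = -72 + 8 d + 16 O$)
$t{\left(q{\left(-4 \right)},-5 \right)} 33 + 45 = \left(-72 + 8 \cdot 6 \left(-4\right)^{3} + 16 \left(-5\right)\right) 33 + 45 = \left(-72 + 8 \cdot 6 \left(-64\right) - 80\right) 33 + 45 = \left(-72 + 8 \left(-384\right) - 80\right) 33 + 45 = \left(-72 - 3072 - 80\right) 33 + 45 = \left(-3224\right) 33 + 45 = -106392 + 45 = -106347$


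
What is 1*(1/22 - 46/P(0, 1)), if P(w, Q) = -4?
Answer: 127/11 ≈ 11.545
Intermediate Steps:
1*(1/22 - 46/P(0, 1)) = 1*(1/22 - 46/(-4)) = 1*(1/22 - ¼*(-46)) = 1*(1/22 + 23/2) = 1*(127/11) = 127/11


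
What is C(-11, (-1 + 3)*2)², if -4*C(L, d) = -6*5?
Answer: 225/4 ≈ 56.250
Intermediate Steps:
C(L, d) = 15/2 (C(L, d) = -(-3)*5/2 = -¼*(-30) = 15/2)
C(-11, (-1 + 3)*2)² = (15/2)² = 225/4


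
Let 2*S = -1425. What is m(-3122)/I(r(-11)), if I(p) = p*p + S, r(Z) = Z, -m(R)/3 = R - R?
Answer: 0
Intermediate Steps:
m(R) = 0 (m(R) = -3*(R - R) = -3*0 = 0)
S = -1425/2 (S = (1/2)*(-1425) = -1425/2 ≈ -712.50)
I(p) = -1425/2 + p**2 (I(p) = p*p - 1425/2 = p**2 - 1425/2 = -1425/2 + p**2)
m(-3122)/I(r(-11)) = 0/(-1425/2 + (-11)**2) = 0/(-1425/2 + 121) = 0/(-1183/2) = 0*(-2/1183) = 0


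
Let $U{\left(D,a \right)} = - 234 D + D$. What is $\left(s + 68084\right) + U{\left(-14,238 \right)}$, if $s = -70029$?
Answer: $1317$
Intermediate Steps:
$U{\left(D,a \right)} = - 233 D$
$\left(s + 68084\right) + U{\left(-14,238 \right)} = \left(-70029 + 68084\right) - -3262 = -1945 + 3262 = 1317$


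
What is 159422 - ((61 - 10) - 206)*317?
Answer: 208557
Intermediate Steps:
159422 - ((61 - 10) - 206)*317 = 159422 - (51 - 206)*317 = 159422 - (-155)*317 = 159422 - 1*(-49135) = 159422 + 49135 = 208557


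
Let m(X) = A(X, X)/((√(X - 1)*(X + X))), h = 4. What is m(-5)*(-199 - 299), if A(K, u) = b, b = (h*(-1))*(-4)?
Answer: -664*I*√6/5 ≈ -325.29*I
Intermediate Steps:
b = 16 (b = (4*(-1))*(-4) = -4*(-4) = 16)
A(K, u) = 16
m(X) = 8/(X*√(-1 + X)) (m(X) = 16/((√(X - 1)*(X + X))) = 16/((√(-1 + X)*(2*X))) = 16/((2*X*√(-1 + X))) = 16*(1/(2*X*√(-1 + X))) = 8/(X*√(-1 + X)))
m(-5)*(-199 - 299) = (8/(-5*√(-1 - 5)))*(-199 - 299) = (8*(-⅕)/√(-6))*(-498) = (8*(-⅕)*(-I*√6/6))*(-498) = (4*I*√6/15)*(-498) = -664*I*√6/5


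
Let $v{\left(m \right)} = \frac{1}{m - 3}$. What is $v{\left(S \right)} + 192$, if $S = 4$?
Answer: $193$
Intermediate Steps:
$v{\left(m \right)} = \frac{1}{-3 + m}$
$v{\left(S \right)} + 192 = \frac{1}{-3 + 4} + 192 = 1^{-1} + 192 = 1 + 192 = 193$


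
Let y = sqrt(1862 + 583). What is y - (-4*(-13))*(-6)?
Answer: 312 + sqrt(2445) ≈ 361.45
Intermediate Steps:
y = sqrt(2445) ≈ 49.447
y - (-4*(-13))*(-6) = sqrt(2445) - (-4*(-13))*(-6) = sqrt(2445) - 52*(-6) = sqrt(2445) - 1*(-312) = sqrt(2445) + 312 = 312 + sqrt(2445)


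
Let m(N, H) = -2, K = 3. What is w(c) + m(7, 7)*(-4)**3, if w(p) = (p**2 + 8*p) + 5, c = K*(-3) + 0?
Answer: 142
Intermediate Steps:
c = -9 (c = 3*(-3) + 0 = -9 + 0 = -9)
w(p) = 5 + p**2 + 8*p
w(c) + m(7, 7)*(-4)**3 = (5 + (-9)**2 + 8*(-9)) - 2*(-4)**3 = (5 + 81 - 72) - 2*(-64) = 14 + 128 = 142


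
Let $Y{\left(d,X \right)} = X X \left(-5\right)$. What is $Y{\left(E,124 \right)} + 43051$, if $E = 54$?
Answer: $-33829$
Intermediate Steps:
$Y{\left(d,X \right)} = - 5 X^{2}$ ($Y{\left(d,X \right)} = X^{2} \left(-5\right) = - 5 X^{2}$)
$Y{\left(E,124 \right)} + 43051 = - 5 \cdot 124^{2} + 43051 = \left(-5\right) 15376 + 43051 = -76880 + 43051 = -33829$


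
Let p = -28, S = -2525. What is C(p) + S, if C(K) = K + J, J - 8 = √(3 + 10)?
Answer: -2545 + √13 ≈ -2541.4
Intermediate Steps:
J = 8 + √13 (J = 8 + √(3 + 10) = 8 + √13 ≈ 11.606)
C(K) = 8 + K + √13 (C(K) = K + (8 + √13) = 8 + K + √13)
C(p) + S = (8 - 28 + √13) - 2525 = (-20 + √13) - 2525 = -2545 + √13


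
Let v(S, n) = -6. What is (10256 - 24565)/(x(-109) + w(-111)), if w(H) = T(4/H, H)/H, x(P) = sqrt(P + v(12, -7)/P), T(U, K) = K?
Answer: -1559681/11984 + 357725*I*sqrt(2071)/11984 ≈ -130.15 + 1358.4*I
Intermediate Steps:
x(P) = sqrt(P - 6/P)
w(H) = 1 (w(H) = H/H = 1)
(10256 - 24565)/(x(-109) + w(-111)) = (10256 - 24565)/(sqrt(-109 - 6/(-109)) + 1) = -14309/(sqrt(-109 - 6*(-1/109)) + 1) = -14309/(sqrt(-109 + 6/109) + 1) = -14309/(sqrt(-11875/109) + 1) = -14309/(25*I*sqrt(2071)/109 + 1) = -14309/(1 + 25*I*sqrt(2071)/109)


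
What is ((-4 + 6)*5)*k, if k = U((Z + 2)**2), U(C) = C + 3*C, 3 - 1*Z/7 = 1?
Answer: 10240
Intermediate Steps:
Z = 14 (Z = 21 - 7*1 = 21 - 7 = 14)
U(C) = 4*C
k = 1024 (k = 4*(14 + 2)**2 = 4*16**2 = 4*256 = 1024)
((-4 + 6)*5)*k = ((-4 + 6)*5)*1024 = (2*5)*1024 = 10*1024 = 10240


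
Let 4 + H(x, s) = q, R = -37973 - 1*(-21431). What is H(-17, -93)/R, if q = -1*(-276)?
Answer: -136/8271 ≈ -0.016443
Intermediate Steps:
R = -16542 (R = -37973 + 21431 = -16542)
q = 276
H(x, s) = 272 (H(x, s) = -4 + 276 = 272)
H(-17, -93)/R = 272/(-16542) = 272*(-1/16542) = -136/8271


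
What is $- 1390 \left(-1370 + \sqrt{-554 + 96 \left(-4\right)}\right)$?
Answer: $1904300 - 1390 i \sqrt{938} \approx 1.9043 \cdot 10^{6} - 42571.0 i$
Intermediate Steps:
$- 1390 \left(-1370 + \sqrt{-554 + 96 \left(-4\right)}\right) = - 1390 \left(-1370 + \sqrt{-554 - 384}\right) = - 1390 \left(-1370 + \sqrt{-938}\right) = - 1390 \left(-1370 + i \sqrt{938}\right) = 1904300 - 1390 i \sqrt{938}$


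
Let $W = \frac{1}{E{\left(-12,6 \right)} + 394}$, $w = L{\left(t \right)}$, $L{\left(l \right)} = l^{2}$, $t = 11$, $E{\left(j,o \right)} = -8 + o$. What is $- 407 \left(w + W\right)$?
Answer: $- \frac{19305231}{392} \approx -49248.0$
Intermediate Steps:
$w = 121$ ($w = 11^{2} = 121$)
$W = \frac{1}{392}$ ($W = \frac{1}{\left(-8 + 6\right) + 394} = \frac{1}{-2 + 394} = \frac{1}{392} \approx 0.002551$)
$- 407 \left(w + W\right) = - 407 \left(121 + \frac{1}{392}\right) = \left(-407\right) \frac{47433}{392} = - \frac{19305231}{392}$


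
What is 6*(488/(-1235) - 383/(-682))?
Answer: 420567/421135 ≈ 0.99865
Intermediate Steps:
6*(488/(-1235) - 383/(-682)) = 6*(488*(-1/1235) - 383*(-1/682)) = 6*(-488/1235 + 383/682) = 6*(140189/842270) = 420567/421135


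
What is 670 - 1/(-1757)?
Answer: 1177191/1757 ≈ 670.00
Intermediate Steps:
670 - 1/(-1757) = 670 - 1*(-1/1757) = 670 + 1/1757 = 1177191/1757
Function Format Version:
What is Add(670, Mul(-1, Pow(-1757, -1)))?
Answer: Rational(1177191, 1757) ≈ 670.00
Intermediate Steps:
Add(670, Mul(-1, Pow(-1757, -1))) = Add(670, Mul(-1, Rational(-1, 1757))) = Add(670, Rational(1, 1757)) = Rational(1177191, 1757)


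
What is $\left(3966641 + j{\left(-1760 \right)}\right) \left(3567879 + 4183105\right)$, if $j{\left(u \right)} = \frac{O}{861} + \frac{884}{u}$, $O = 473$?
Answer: $\frac{1455947057424977567}{47355} \approx 3.0745 \cdot 10^{13}$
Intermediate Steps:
$j{\left(u \right)} = \frac{473}{861} + \frac{884}{u}$
$\left(3966641 + j{\left(-1760 \right)}\right) \left(3567879 + 4183105\right) = \left(3966641 + \left(\frac{473}{861} + \frac{884}{-1760}\right)\right) \left(3567879 + 4183105\right) = \left(3966641 + \left(\frac{473}{861} + 884 \left(- \frac{1}{1760}\right)\right)\right) 7750984 = \left(3966641 + \left(\frac{473}{861} - \frac{221}{440}\right)\right) 7750984 = \left(3966641 + \frac{17839}{378840}\right) 7750984 = \frac{1502722294279}{378840} \cdot 7750984 = \frac{1455947057424977567}{47355}$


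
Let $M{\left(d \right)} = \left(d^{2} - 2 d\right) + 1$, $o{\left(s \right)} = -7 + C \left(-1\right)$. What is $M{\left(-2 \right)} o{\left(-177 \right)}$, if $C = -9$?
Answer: $18$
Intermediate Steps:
$o{\left(s \right)} = 2$ ($o{\left(s \right)} = -7 - -9 = -7 + 9 = 2$)
$M{\left(d \right)} = 1 + d^{2} - 2 d$
$M{\left(-2 \right)} o{\left(-177 \right)} = \left(1 + \left(-2\right)^{2} - -4\right) 2 = \left(1 + 4 + 4\right) 2 = 9 \cdot 2 = 18$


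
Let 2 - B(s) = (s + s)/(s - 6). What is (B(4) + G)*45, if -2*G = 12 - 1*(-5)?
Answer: -225/2 ≈ -112.50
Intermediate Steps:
B(s) = 2 - 2*s/(-6 + s) (B(s) = 2 - (s + s)/(s - 6) = 2 - 2*s/(-6 + s))
G = -17/2 (G = -(12 - 1*(-5))/2 = -(12 + 5)/2 = -1/2*17 = -17/2 ≈ -8.5000)
(B(4) + G)*45 = (-12/(-6 + 4) - 17/2)*45 = (-12/(-2) - 17/2)*45 = (-12*(-1/2) - 17/2)*45 = (6 - 17/2)*45 = -5/2*45 = -225/2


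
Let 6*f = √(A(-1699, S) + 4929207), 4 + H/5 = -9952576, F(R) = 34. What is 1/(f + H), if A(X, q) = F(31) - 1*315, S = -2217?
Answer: -895732200/44574231892915537 - 3*√4928926/44574231892915537 ≈ -2.0095e-8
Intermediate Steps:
H = -49762900 (H = -20 + 5*(-9952576) = -20 - 49762880 = -49762900)
A(X, q) = -281 (A(X, q) = 34 - 1*315 = 34 - 315 = -281)
f = √4928926/6 (f = √(-281 + 4929207)/6 = √4928926/6 ≈ 370.02)
1/(f + H) = 1/(√4928926/6 - 49762900) = 1/(-49762900 + √4928926/6)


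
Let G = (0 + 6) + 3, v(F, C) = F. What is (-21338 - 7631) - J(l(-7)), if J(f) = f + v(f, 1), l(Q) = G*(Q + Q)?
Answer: -28717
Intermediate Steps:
G = 9 (G = 6 + 3 = 9)
l(Q) = 18*Q (l(Q) = 9*(Q + Q) = 9*(2*Q) = 18*Q)
J(f) = 2*f (J(f) = f + f = 2*f)
(-21338 - 7631) - J(l(-7)) = (-21338 - 7631) - 2*18*(-7) = -28969 - 2*(-126) = -28969 - 1*(-252) = -28969 + 252 = -28717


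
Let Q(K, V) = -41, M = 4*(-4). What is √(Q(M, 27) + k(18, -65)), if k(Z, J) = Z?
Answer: I*√23 ≈ 4.7958*I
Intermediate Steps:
M = -16
√(Q(M, 27) + k(18, -65)) = √(-41 + 18) = √(-23) = I*√23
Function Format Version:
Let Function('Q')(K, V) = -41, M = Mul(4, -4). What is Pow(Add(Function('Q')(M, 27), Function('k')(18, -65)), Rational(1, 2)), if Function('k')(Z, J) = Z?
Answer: Mul(I, Pow(23, Rational(1, 2))) ≈ Mul(4.7958, I)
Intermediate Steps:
M = -16
Pow(Add(Function('Q')(M, 27), Function('k')(18, -65)), Rational(1, 2)) = Pow(Add(-41, 18), Rational(1, 2)) = Pow(-23, Rational(1, 2)) = Mul(I, Pow(23, Rational(1, 2)))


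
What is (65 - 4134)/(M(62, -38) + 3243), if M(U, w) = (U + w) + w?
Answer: -4069/3229 ≈ -1.2601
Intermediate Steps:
M(U, w) = U + 2*w
(65 - 4134)/(M(62, -38) + 3243) = (65 - 4134)/((62 + 2*(-38)) + 3243) = -4069/((62 - 76) + 3243) = -4069/(-14 + 3243) = -4069/3229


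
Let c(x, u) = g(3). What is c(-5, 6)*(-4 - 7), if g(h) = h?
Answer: -33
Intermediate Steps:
c(x, u) = 3
c(-5, 6)*(-4 - 7) = 3*(-4 - 7) = 3*(-11) = -33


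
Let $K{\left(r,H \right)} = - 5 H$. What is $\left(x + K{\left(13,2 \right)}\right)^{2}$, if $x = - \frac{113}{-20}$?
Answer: $\frac{7569}{400} \approx 18.922$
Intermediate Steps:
$x = \frac{113}{20}$ ($x = \left(-113\right) \left(- \frac{1}{20}\right) = \frac{113}{20} \approx 5.65$)
$\left(x + K{\left(13,2 \right)}\right)^{2} = \left(\frac{113}{20} - 10\right)^{2} = \left(- \frac{87}{20}\right)^{2} = \frac{7569}{400}$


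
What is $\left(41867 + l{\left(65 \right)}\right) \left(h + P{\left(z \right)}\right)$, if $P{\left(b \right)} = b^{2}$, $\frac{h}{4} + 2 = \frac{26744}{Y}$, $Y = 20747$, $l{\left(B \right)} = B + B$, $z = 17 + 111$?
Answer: $\frac{14273094036456}{20747} \approx 6.8796 \cdot 10^{8}$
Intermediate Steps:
$z = 128$
$l{\left(B \right)} = 2 B$
$h = - \frac{59000}{20747}$ ($h = -8 + 4 \cdot \frac{26744}{20747} = -8 + \frac{106976}{20747} = - \frac{59000}{20747} \approx -2.8438$)
$\left(41867 + l{\left(65 \right)}\right) \left(h + P{\left(z \right)}\right) = \left(41867 + 2 \cdot 65\right) \left(- \frac{59000}{20747} + 128^{2}\right) = \left(41867 + 130\right) \left(- \frac{59000}{20747} + 16384\right) = 41997 \cdot \frac{339859848}{20747} = \frac{14273094036456}{20747}$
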